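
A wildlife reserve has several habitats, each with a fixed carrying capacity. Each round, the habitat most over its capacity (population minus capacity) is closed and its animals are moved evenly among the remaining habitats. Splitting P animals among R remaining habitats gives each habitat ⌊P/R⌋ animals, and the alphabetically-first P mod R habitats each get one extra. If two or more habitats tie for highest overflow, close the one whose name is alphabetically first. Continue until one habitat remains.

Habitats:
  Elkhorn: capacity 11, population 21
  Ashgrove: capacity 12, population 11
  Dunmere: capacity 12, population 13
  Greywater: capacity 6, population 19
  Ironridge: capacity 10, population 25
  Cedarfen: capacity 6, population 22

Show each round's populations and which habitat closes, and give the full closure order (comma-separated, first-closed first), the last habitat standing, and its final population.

Closure order: Cedarfen, Ironridge, Greywater, Elkhorn, Dunmere
Last habitat: Ashgrove with 111 animals

Round 1: Ashgrove=11 Cedarfen=22 Dunmere=13 Elkhorn=21 Greywater=19 Ironridge=25 → close Cedarfen (overflow 16)
  22÷5 = 4 each, +1 to first 2
Round 2: Ashgrove=16 Dunmere=18 Elkhorn=25 Greywater=23 Ironridge=29 → close Ironridge (overflow 19)
  29÷4 = 7 each, +1 to first 1
Round 3: Ashgrove=24 Dunmere=25 Elkhorn=32 Greywater=30 → close Greywater (overflow 24)
  30÷3 = 10 each, +1 to first 0
Round 4: Ashgrove=34 Dunmere=35 Elkhorn=42 → close Elkhorn (overflow 31)
  42÷2 = 21 each, +1 to first 0
Round 5: Ashgrove=55 Dunmere=56 → close Dunmere (overflow 44)
  56÷1 = 56 each, +1 to first 0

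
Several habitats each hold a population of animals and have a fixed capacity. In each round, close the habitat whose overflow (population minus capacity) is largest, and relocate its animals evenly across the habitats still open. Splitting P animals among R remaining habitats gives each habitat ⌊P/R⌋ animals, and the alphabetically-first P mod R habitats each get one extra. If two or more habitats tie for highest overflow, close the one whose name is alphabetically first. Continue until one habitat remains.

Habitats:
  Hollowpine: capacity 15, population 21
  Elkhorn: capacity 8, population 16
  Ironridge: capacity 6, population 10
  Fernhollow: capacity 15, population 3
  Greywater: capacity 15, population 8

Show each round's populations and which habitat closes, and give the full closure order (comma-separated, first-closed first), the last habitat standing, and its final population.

Closure order: Elkhorn, Hollowpine, Ironridge, Greywater
Last habitat: Fernhollow with 58 animals

Round 1: Elkhorn=16 Fernhollow=3 Greywater=8 Hollowpine=21 Ironridge=10 → close Elkhorn (overflow 8)
  16÷4 = 4 each, +1 to first 0
Round 2: Fernhollow=7 Greywater=12 Hollowpine=25 Ironridge=14 → close Hollowpine (overflow 10)
  25÷3 = 8 each, +1 to first 1
Round 3: Fernhollow=16 Greywater=20 Ironridge=22 → close Ironridge (overflow 16)
  22÷2 = 11 each, +1 to first 0
Round 4: Fernhollow=27 Greywater=31 → close Greywater (overflow 16)
  31÷1 = 31 each, +1 to first 0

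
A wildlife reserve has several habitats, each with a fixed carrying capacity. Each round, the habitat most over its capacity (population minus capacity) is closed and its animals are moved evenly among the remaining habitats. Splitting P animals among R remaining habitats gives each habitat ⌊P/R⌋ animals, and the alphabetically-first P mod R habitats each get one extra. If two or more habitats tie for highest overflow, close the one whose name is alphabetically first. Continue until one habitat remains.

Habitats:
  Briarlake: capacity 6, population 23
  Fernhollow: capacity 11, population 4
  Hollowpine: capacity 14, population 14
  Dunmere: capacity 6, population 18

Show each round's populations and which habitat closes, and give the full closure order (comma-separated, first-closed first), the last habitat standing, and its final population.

Closure order: Briarlake, Dunmere, Hollowpine
Last habitat: Fernhollow with 59 animals

Round 1: Briarlake=23 Dunmere=18 Fernhollow=4 Hollowpine=14 → close Briarlake (overflow 17)
  23÷3 = 7 each, +1 to first 2
Round 2: Dunmere=26 Fernhollow=12 Hollowpine=21 → close Dunmere (overflow 20)
  26÷2 = 13 each, +1 to first 0
Round 3: Fernhollow=25 Hollowpine=34 → close Hollowpine (overflow 20)
  34÷1 = 34 each, +1 to first 0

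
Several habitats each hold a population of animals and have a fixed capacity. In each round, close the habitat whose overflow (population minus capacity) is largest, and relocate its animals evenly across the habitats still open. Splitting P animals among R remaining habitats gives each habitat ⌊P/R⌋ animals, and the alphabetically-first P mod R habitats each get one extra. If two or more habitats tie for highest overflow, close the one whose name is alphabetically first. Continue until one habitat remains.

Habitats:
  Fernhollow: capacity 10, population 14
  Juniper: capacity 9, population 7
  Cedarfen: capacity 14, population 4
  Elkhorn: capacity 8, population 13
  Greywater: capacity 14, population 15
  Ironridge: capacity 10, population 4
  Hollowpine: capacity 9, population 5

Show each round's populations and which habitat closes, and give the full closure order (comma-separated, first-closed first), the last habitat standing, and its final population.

Closure order: Elkhorn, Fernhollow, Greywater, Juniper, Hollowpine, Cedarfen
Last habitat: Ironridge with 62 animals

Round 1: Cedarfen=4 Elkhorn=13 Fernhollow=14 Greywater=15 Hollowpine=5 Ironridge=4 Juniper=7 → close Elkhorn (overflow 5)
  13÷6 = 2 each, +1 to first 1
Round 2: Cedarfen=7 Fernhollow=16 Greywater=17 Hollowpine=7 Ironridge=6 Juniper=9 → close Fernhollow (overflow 6)
  16÷5 = 3 each, +1 to first 1
Round 3: Cedarfen=11 Greywater=20 Hollowpine=10 Ironridge=9 Juniper=12 → close Greywater (overflow 6)
  20÷4 = 5 each, +1 to first 0
Round 4: Cedarfen=16 Hollowpine=15 Ironridge=14 Juniper=17 → close Juniper (overflow 8)
  17÷3 = 5 each, +1 to first 2
Round 5: Cedarfen=22 Hollowpine=21 Ironridge=19 → close Hollowpine (overflow 12)
  21÷2 = 10 each, +1 to first 1
Round 6: Cedarfen=33 Ironridge=29 → close Cedarfen (overflow 19)
  33÷1 = 33 each, +1 to first 0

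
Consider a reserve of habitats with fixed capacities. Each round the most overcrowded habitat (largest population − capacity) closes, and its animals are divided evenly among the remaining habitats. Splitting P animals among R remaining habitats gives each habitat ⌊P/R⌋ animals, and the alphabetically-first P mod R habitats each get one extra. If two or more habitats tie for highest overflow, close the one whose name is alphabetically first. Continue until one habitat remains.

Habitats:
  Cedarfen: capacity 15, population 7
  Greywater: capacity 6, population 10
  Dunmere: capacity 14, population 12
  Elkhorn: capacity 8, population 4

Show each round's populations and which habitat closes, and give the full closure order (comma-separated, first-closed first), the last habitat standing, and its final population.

Round 1: Cedarfen=7 Dunmere=12 Elkhorn=4 Greywater=10 → close Greywater (overflow 4)
  10÷3 = 3 each, +1 to first 1
Round 2: Cedarfen=11 Dunmere=15 Elkhorn=7 → close Dunmere (overflow 1)
  15÷2 = 7 each, +1 to first 1
Round 3: Cedarfen=19 Elkhorn=14 → close Elkhorn (overflow 6)
  14÷1 = 14 each, +1 to first 0

Closure order: Greywater, Dunmere, Elkhorn
Last habitat: Cedarfen with 33 animals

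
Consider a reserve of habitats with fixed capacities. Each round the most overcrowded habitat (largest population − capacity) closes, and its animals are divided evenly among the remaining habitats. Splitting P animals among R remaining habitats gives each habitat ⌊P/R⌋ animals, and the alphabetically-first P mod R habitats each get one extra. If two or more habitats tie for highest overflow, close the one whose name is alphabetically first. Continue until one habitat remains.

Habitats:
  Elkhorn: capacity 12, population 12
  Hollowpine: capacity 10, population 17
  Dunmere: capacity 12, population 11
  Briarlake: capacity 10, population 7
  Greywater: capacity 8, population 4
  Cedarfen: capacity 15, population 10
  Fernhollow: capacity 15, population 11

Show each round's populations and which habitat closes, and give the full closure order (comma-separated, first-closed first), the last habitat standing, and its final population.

Closure order: Hollowpine, Elkhorn, Dunmere, Briarlake, Fernhollow, Cedarfen
Last habitat: Greywater with 72 animals

Round 1: Briarlake=7 Cedarfen=10 Dunmere=11 Elkhorn=12 Fernhollow=11 Greywater=4 Hollowpine=17 → close Hollowpine (overflow 7)
  17÷6 = 2 each, +1 to first 5
Round 2: Briarlake=10 Cedarfen=13 Dunmere=14 Elkhorn=15 Fernhollow=14 Greywater=6 → close Elkhorn (overflow 3)
  15÷5 = 3 each, +1 to first 0
Round 3: Briarlake=13 Cedarfen=16 Dunmere=17 Fernhollow=17 Greywater=9 → close Dunmere (overflow 5)
  17÷4 = 4 each, +1 to first 1
Round 4: Briarlake=18 Cedarfen=20 Fernhollow=21 Greywater=13 → close Briarlake (overflow 8)
  18÷3 = 6 each, +1 to first 0
Round 5: Cedarfen=26 Fernhollow=27 Greywater=19 → close Fernhollow (overflow 12)
  27÷2 = 13 each, +1 to first 1
Round 6: Cedarfen=40 Greywater=32 → close Cedarfen (overflow 25)
  40÷1 = 40 each, +1 to first 0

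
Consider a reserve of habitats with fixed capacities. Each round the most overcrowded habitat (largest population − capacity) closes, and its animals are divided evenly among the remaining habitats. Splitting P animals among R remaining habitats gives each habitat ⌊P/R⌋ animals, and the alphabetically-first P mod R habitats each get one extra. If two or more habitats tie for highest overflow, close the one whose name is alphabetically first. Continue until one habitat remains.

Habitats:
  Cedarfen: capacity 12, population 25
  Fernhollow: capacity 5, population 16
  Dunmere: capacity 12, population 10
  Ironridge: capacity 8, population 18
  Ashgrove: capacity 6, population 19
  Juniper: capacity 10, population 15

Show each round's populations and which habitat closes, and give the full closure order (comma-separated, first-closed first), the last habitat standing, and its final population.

Closure order: Ashgrove, Cedarfen, Fernhollow, Ironridge, Juniper
Last habitat: Dunmere with 103 animals

Round 1: Ashgrove=19 Cedarfen=25 Dunmere=10 Fernhollow=16 Ironridge=18 Juniper=15 → close Ashgrove (overflow 13)
  19÷5 = 3 each, +1 to first 4
Round 2: Cedarfen=29 Dunmere=14 Fernhollow=20 Ironridge=22 Juniper=18 → close Cedarfen (overflow 17)
  29÷4 = 7 each, +1 to first 1
Round 3: Dunmere=22 Fernhollow=27 Ironridge=29 Juniper=25 → close Fernhollow (overflow 22)
  27÷3 = 9 each, +1 to first 0
Round 4: Dunmere=31 Ironridge=38 Juniper=34 → close Ironridge (overflow 30)
  38÷2 = 19 each, +1 to first 0
Round 5: Dunmere=50 Juniper=53 → close Juniper (overflow 43)
  53÷1 = 53 each, +1 to first 0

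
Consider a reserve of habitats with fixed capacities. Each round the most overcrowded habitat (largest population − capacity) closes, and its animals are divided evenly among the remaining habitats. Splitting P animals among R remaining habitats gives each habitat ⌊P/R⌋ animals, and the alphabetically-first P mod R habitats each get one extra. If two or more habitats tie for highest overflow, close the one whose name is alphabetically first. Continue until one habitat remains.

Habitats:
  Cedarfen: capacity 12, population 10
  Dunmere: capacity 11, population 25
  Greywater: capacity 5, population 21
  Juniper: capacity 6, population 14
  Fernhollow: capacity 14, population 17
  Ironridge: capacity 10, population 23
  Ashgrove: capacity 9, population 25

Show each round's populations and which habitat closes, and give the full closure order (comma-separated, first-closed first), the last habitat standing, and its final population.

Round 1: Ashgrove=25 Cedarfen=10 Dunmere=25 Fernhollow=17 Greywater=21 Ironridge=23 Juniper=14 → close Ashgrove (overflow 16)
  25÷6 = 4 each, +1 to first 1
Round 2: Cedarfen=15 Dunmere=29 Fernhollow=21 Greywater=25 Ironridge=27 Juniper=18 → close Greywater (overflow 20)
  25÷5 = 5 each, +1 to first 0
Round 3: Cedarfen=20 Dunmere=34 Fernhollow=26 Ironridge=32 Juniper=23 → close Dunmere (overflow 23)
  34÷4 = 8 each, +1 to first 2
Round 4: Cedarfen=29 Fernhollow=35 Ironridge=40 Juniper=31 → close Ironridge (overflow 30)
  40÷3 = 13 each, +1 to first 1
Round 5: Cedarfen=43 Fernhollow=48 Juniper=44 → close Juniper (overflow 38)
  44÷2 = 22 each, +1 to first 0
Round 6: Cedarfen=65 Fernhollow=70 → close Fernhollow (overflow 56)
  70÷1 = 70 each, +1 to first 0

Closure order: Ashgrove, Greywater, Dunmere, Ironridge, Juniper, Fernhollow
Last habitat: Cedarfen with 135 animals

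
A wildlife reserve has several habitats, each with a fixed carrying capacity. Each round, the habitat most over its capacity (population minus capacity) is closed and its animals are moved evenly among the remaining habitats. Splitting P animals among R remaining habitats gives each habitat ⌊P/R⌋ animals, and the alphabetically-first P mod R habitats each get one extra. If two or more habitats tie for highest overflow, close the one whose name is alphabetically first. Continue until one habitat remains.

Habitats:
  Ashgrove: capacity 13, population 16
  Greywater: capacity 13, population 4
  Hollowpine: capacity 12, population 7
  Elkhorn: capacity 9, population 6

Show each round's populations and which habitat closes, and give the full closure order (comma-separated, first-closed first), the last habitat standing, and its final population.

Closure order: Ashgrove, Elkhorn, Hollowpine
Last habitat: Greywater with 33 animals

Round 1: Ashgrove=16 Elkhorn=6 Greywater=4 Hollowpine=7 → close Ashgrove (overflow 3)
  16÷3 = 5 each, +1 to first 1
Round 2: Elkhorn=12 Greywater=9 Hollowpine=12 → close Elkhorn (overflow 3)
  12÷2 = 6 each, +1 to first 0
Round 3: Greywater=15 Hollowpine=18 → close Hollowpine (overflow 6)
  18÷1 = 18 each, +1 to first 0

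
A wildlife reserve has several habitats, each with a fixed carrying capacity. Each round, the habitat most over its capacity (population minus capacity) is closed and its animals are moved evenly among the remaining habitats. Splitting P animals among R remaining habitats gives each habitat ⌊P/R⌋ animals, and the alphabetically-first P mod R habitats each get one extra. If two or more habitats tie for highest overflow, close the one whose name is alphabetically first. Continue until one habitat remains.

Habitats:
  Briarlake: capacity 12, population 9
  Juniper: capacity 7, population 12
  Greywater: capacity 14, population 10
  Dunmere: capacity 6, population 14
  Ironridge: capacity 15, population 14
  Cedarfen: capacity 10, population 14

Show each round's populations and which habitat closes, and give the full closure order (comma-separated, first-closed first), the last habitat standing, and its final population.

Closure order: Dunmere, Cedarfen, Juniper, Ironridge, Briarlake
Last habitat: Greywater with 73 animals

Round 1: Briarlake=9 Cedarfen=14 Dunmere=14 Greywater=10 Ironridge=14 Juniper=12 → close Dunmere (overflow 8)
  14÷5 = 2 each, +1 to first 4
Round 2: Briarlake=12 Cedarfen=17 Greywater=13 Ironridge=17 Juniper=14 → close Cedarfen (overflow 7)
  17÷4 = 4 each, +1 to first 1
Round 3: Briarlake=17 Greywater=17 Ironridge=21 Juniper=18 → close Juniper (overflow 11)
  18÷3 = 6 each, +1 to first 0
Round 4: Briarlake=23 Greywater=23 Ironridge=27 → close Ironridge (overflow 12)
  27÷2 = 13 each, +1 to first 1
Round 5: Briarlake=37 Greywater=36 → close Briarlake (overflow 25)
  37÷1 = 37 each, +1 to first 0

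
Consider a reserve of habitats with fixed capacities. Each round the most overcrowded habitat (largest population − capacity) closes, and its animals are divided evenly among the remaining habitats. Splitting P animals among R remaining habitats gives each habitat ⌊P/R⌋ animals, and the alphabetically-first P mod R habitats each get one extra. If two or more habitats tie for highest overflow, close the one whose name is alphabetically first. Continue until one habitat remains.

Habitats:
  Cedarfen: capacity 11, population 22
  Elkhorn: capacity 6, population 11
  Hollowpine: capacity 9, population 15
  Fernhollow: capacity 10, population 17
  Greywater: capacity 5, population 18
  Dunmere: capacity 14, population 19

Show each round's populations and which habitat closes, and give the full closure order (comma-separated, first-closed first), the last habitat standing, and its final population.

Round 1: Cedarfen=22 Dunmere=19 Elkhorn=11 Fernhollow=17 Greywater=18 Hollowpine=15 → close Greywater (overflow 13)
  18÷5 = 3 each, +1 to first 3
Round 2: Cedarfen=26 Dunmere=23 Elkhorn=15 Fernhollow=20 Hollowpine=18 → close Cedarfen (overflow 15)
  26÷4 = 6 each, +1 to first 2
Round 3: Dunmere=30 Elkhorn=22 Fernhollow=26 Hollowpine=24 → close Dunmere (overflow 16)
  30÷3 = 10 each, +1 to first 0
Round 4: Elkhorn=32 Fernhollow=36 Hollowpine=34 → close Elkhorn (overflow 26)
  32÷2 = 16 each, +1 to first 0
Round 5: Fernhollow=52 Hollowpine=50 → close Fernhollow (overflow 42)
  52÷1 = 52 each, +1 to first 0

Closure order: Greywater, Cedarfen, Dunmere, Elkhorn, Fernhollow
Last habitat: Hollowpine with 102 animals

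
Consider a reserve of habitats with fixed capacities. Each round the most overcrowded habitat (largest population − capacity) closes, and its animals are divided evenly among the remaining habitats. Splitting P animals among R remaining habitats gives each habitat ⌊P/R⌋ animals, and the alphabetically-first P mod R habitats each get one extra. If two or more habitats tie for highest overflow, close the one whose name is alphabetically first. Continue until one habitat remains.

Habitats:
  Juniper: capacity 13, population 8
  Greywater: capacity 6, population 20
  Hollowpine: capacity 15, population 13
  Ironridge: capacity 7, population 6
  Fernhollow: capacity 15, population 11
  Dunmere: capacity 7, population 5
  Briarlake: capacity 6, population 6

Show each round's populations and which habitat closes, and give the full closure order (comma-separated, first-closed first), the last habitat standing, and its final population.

Round 1: Briarlake=6 Dunmere=5 Fernhollow=11 Greywater=20 Hollowpine=13 Ironridge=6 Juniper=8 → close Greywater (overflow 14)
  20÷6 = 3 each, +1 to first 2
Round 2: Briarlake=10 Dunmere=9 Fernhollow=14 Hollowpine=16 Ironridge=9 Juniper=11 → close Briarlake (overflow 4)
  10÷5 = 2 each, +1 to first 0
Round 3: Dunmere=11 Fernhollow=16 Hollowpine=18 Ironridge=11 Juniper=13 → close Dunmere (overflow 4)
  11÷4 = 2 each, +1 to first 3
Round 4: Fernhollow=19 Hollowpine=21 Ironridge=14 Juniper=15 → close Ironridge (overflow 7)
  14÷3 = 4 each, +1 to first 2
Round 5: Fernhollow=24 Hollowpine=26 Juniper=19 → close Hollowpine (overflow 11)
  26÷2 = 13 each, +1 to first 0
Round 6: Fernhollow=37 Juniper=32 → close Fernhollow (overflow 22)
  37÷1 = 37 each, +1 to first 0

Closure order: Greywater, Briarlake, Dunmere, Ironridge, Hollowpine, Fernhollow
Last habitat: Juniper with 69 animals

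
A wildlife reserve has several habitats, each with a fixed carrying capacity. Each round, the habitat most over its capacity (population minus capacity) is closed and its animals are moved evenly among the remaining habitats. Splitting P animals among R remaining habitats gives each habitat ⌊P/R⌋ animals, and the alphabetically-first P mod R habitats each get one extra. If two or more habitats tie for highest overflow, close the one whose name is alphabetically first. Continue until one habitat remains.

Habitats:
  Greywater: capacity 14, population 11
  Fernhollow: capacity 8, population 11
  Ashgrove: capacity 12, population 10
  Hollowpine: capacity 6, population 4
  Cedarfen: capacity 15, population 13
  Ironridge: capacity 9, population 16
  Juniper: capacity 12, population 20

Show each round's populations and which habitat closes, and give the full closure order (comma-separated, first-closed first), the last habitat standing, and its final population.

Closure order: Juniper, Ironridge, Fernhollow, Ashgrove, Cedarfen, Greywater
Last habitat: Hollowpine with 85 animals

Round 1: Ashgrove=10 Cedarfen=13 Fernhollow=11 Greywater=11 Hollowpine=4 Ironridge=16 Juniper=20 → close Juniper (overflow 8)
  20÷6 = 3 each, +1 to first 2
Round 2: Ashgrove=14 Cedarfen=17 Fernhollow=14 Greywater=14 Hollowpine=7 Ironridge=19 → close Ironridge (overflow 10)
  19÷5 = 3 each, +1 to first 4
Round 3: Ashgrove=18 Cedarfen=21 Fernhollow=18 Greywater=18 Hollowpine=10 → close Fernhollow (overflow 10)
  18÷4 = 4 each, +1 to first 2
Round 4: Ashgrove=23 Cedarfen=26 Greywater=22 Hollowpine=14 → close Ashgrove (overflow 11)
  23÷3 = 7 each, +1 to first 2
Round 5: Cedarfen=34 Greywater=30 Hollowpine=21 → close Cedarfen (overflow 19)
  34÷2 = 17 each, +1 to first 0
Round 6: Greywater=47 Hollowpine=38 → close Greywater (overflow 33)
  47÷1 = 47 each, +1 to first 0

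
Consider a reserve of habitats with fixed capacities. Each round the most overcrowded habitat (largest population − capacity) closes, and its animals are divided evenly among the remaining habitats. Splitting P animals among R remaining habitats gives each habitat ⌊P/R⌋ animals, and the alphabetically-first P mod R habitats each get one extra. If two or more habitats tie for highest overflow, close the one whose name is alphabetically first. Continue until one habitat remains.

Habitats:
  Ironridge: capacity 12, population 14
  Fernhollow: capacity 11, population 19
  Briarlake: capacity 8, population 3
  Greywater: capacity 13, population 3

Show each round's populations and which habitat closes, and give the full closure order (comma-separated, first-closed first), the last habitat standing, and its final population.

Closure order: Fernhollow, Ironridge, Briarlake
Last habitat: Greywater with 39 animals

Round 1: Briarlake=3 Fernhollow=19 Greywater=3 Ironridge=14 → close Fernhollow (overflow 8)
  19÷3 = 6 each, +1 to first 1
Round 2: Briarlake=10 Greywater=9 Ironridge=20 → close Ironridge (overflow 8)
  20÷2 = 10 each, +1 to first 0
Round 3: Briarlake=20 Greywater=19 → close Briarlake (overflow 12)
  20÷1 = 20 each, +1 to first 0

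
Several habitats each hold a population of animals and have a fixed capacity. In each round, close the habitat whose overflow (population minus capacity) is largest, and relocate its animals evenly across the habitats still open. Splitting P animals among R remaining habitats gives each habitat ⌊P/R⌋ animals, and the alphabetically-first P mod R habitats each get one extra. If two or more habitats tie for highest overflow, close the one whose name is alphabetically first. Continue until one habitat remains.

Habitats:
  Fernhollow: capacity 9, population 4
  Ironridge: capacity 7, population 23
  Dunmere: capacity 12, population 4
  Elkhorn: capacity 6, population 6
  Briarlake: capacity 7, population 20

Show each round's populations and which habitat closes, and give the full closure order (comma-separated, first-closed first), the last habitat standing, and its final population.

Round 1: Briarlake=20 Dunmere=4 Elkhorn=6 Fernhollow=4 Ironridge=23 → close Ironridge (overflow 16)
  23÷4 = 5 each, +1 to first 3
Round 2: Briarlake=26 Dunmere=10 Elkhorn=12 Fernhollow=9 → close Briarlake (overflow 19)
  26÷3 = 8 each, +1 to first 2
Round 3: Dunmere=19 Elkhorn=21 Fernhollow=17 → close Elkhorn (overflow 15)
  21÷2 = 10 each, +1 to first 1
Round 4: Dunmere=30 Fernhollow=27 → close Dunmere (overflow 18)
  30÷1 = 30 each, +1 to first 0

Closure order: Ironridge, Briarlake, Elkhorn, Dunmere
Last habitat: Fernhollow with 57 animals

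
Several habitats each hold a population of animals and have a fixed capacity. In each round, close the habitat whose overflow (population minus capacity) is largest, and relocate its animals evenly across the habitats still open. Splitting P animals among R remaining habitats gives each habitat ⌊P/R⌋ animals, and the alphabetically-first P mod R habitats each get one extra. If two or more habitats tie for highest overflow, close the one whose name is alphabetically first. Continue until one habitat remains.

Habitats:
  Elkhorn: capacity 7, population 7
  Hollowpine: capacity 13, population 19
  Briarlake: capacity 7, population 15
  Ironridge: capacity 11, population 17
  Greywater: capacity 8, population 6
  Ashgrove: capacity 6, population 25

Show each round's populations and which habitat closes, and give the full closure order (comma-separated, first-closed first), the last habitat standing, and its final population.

Closure order: Ashgrove, Briarlake, Hollowpine, Ironridge, Elkhorn
Last habitat: Greywater with 89 animals

Round 1: Ashgrove=25 Briarlake=15 Elkhorn=7 Greywater=6 Hollowpine=19 Ironridge=17 → close Ashgrove (overflow 19)
  25÷5 = 5 each, +1 to first 0
Round 2: Briarlake=20 Elkhorn=12 Greywater=11 Hollowpine=24 Ironridge=22 → close Briarlake (overflow 13)
  20÷4 = 5 each, +1 to first 0
Round 3: Elkhorn=17 Greywater=16 Hollowpine=29 Ironridge=27 → close Hollowpine (overflow 16)
  29÷3 = 9 each, +1 to first 2
Round 4: Elkhorn=27 Greywater=26 Ironridge=36 → close Ironridge (overflow 25)
  36÷2 = 18 each, +1 to first 0
Round 5: Elkhorn=45 Greywater=44 → close Elkhorn (overflow 38)
  45÷1 = 45 each, +1 to first 0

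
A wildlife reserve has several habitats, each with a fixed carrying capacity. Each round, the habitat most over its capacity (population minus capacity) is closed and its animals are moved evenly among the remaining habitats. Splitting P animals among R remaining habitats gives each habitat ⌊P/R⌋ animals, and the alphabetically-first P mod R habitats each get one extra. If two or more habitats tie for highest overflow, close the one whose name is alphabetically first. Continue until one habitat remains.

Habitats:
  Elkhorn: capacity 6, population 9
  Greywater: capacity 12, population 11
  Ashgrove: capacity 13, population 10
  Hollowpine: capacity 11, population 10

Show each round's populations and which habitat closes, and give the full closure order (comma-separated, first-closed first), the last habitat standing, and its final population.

Round 1: Ashgrove=10 Elkhorn=9 Greywater=11 Hollowpine=10 → close Elkhorn (overflow 3)
  9÷3 = 3 each, +1 to first 0
Round 2: Ashgrove=13 Greywater=14 Hollowpine=13 → close Greywater (overflow 2)
  14÷2 = 7 each, +1 to first 0
Round 3: Ashgrove=20 Hollowpine=20 → close Hollowpine (overflow 9)
  20÷1 = 20 each, +1 to first 0

Closure order: Elkhorn, Greywater, Hollowpine
Last habitat: Ashgrove with 40 animals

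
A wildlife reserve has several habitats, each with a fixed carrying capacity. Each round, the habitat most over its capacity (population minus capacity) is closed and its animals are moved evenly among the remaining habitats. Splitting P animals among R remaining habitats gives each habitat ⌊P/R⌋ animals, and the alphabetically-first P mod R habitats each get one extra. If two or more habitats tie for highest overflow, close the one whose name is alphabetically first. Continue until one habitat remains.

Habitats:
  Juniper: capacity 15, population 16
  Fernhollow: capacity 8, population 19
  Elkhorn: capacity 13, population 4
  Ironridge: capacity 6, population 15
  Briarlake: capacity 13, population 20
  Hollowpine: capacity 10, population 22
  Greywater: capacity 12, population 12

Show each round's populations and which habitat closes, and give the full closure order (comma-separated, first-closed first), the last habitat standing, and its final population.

Closure order: Hollowpine, Fernhollow, Briarlake, Ironridge, Greywater, Juniper
Last habitat: Elkhorn with 108 animals

Round 1: Briarlake=20 Elkhorn=4 Fernhollow=19 Greywater=12 Hollowpine=22 Ironridge=15 Juniper=16 → close Hollowpine (overflow 12)
  22÷6 = 3 each, +1 to first 4
Round 2: Briarlake=24 Elkhorn=8 Fernhollow=23 Greywater=16 Ironridge=18 Juniper=19 → close Fernhollow (overflow 15)
  23÷5 = 4 each, +1 to first 3
Round 3: Briarlake=29 Elkhorn=13 Greywater=21 Ironridge=22 Juniper=23 → close Briarlake (overflow 16)
  29÷4 = 7 each, +1 to first 1
Round 4: Elkhorn=21 Greywater=28 Ironridge=29 Juniper=30 → close Ironridge (overflow 23)
  29÷3 = 9 each, +1 to first 2
Round 5: Elkhorn=31 Greywater=38 Juniper=39 → close Greywater (overflow 26)
  38÷2 = 19 each, +1 to first 0
Round 6: Elkhorn=50 Juniper=58 → close Juniper (overflow 43)
  58÷1 = 58 each, +1 to first 0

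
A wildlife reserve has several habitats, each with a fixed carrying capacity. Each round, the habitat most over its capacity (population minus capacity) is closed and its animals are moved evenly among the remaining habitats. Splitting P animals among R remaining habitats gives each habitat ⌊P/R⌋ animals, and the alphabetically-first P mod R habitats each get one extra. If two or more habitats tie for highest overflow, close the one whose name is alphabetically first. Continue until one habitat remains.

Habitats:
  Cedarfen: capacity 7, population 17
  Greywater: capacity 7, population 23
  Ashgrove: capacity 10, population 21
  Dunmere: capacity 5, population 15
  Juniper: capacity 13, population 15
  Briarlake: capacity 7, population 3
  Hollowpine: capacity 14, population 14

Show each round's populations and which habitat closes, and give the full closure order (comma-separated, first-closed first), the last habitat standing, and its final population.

Closure order: Greywater, Ashgrove, Cedarfen, Dunmere, Juniper, Hollowpine
Last habitat: Briarlake with 108 animals

Round 1: Ashgrove=21 Briarlake=3 Cedarfen=17 Dunmere=15 Greywater=23 Hollowpine=14 Juniper=15 → close Greywater (overflow 16)
  23÷6 = 3 each, +1 to first 5
Round 2: Ashgrove=25 Briarlake=7 Cedarfen=21 Dunmere=19 Hollowpine=18 Juniper=18 → close Ashgrove (overflow 15)
  25÷5 = 5 each, +1 to first 0
Round 3: Briarlake=12 Cedarfen=26 Dunmere=24 Hollowpine=23 Juniper=23 → close Cedarfen (overflow 19)
  26÷4 = 6 each, +1 to first 2
Round 4: Briarlake=19 Dunmere=31 Hollowpine=29 Juniper=29 → close Dunmere (overflow 26)
  31÷3 = 10 each, +1 to first 1
Round 5: Briarlake=30 Hollowpine=39 Juniper=39 → close Juniper (overflow 26)
  39÷2 = 19 each, +1 to first 1
Round 6: Briarlake=50 Hollowpine=58 → close Hollowpine (overflow 44)
  58÷1 = 58 each, +1 to first 0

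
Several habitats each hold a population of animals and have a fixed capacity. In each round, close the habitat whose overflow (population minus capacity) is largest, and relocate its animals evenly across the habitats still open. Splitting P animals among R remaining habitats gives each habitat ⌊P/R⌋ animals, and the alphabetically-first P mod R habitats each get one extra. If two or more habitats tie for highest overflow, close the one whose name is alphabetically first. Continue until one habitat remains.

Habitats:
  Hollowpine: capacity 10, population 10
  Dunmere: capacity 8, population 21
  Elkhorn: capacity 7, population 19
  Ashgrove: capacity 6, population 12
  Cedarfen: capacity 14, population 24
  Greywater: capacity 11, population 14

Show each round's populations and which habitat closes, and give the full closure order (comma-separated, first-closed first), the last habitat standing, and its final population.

Closure order: Dunmere, Elkhorn, Cedarfen, Ashgrove, Greywater
Last habitat: Hollowpine with 100 animals

Round 1: Ashgrove=12 Cedarfen=24 Dunmere=21 Elkhorn=19 Greywater=14 Hollowpine=10 → close Dunmere (overflow 13)
  21÷5 = 4 each, +1 to first 1
Round 2: Ashgrove=17 Cedarfen=28 Elkhorn=23 Greywater=18 Hollowpine=14 → close Elkhorn (overflow 16)
  23÷4 = 5 each, +1 to first 3
Round 3: Ashgrove=23 Cedarfen=34 Greywater=24 Hollowpine=19 → close Cedarfen (overflow 20)
  34÷3 = 11 each, +1 to first 1
Round 4: Ashgrove=35 Greywater=35 Hollowpine=30 → close Ashgrove (overflow 29)
  35÷2 = 17 each, +1 to first 1
Round 5: Greywater=53 Hollowpine=47 → close Greywater (overflow 42)
  53÷1 = 53 each, +1 to first 0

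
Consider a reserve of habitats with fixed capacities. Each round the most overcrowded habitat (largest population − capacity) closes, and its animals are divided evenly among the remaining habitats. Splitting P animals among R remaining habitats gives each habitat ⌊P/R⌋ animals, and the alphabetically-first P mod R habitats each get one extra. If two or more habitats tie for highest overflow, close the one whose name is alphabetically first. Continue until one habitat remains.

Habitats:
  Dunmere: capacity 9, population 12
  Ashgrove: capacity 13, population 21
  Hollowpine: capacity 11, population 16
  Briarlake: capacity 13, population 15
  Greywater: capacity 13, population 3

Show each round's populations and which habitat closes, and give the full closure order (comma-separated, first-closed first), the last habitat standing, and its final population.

Round 1: Ashgrove=21 Briarlake=15 Dunmere=12 Greywater=3 Hollowpine=16 → close Ashgrove (overflow 8)
  21÷4 = 5 each, +1 to first 1
Round 2: Briarlake=21 Dunmere=17 Greywater=8 Hollowpine=21 → close Hollowpine (overflow 10)
  21÷3 = 7 each, +1 to first 0
Round 3: Briarlake=28 Dunmere=24 Greywater=15 → close Briarlake (overflow 15)
  28÷2 = 14 each, +1 to first 0
Round 4: Dunmere=38 Greywater=29 → close Dunmere (overflow 29)
  38÷1 = 38 each, +1 to first 0

Closure order: Ashgrove, Hollowpine, Briarlake, Dunmere
Last habitat: Greywater with 67 animals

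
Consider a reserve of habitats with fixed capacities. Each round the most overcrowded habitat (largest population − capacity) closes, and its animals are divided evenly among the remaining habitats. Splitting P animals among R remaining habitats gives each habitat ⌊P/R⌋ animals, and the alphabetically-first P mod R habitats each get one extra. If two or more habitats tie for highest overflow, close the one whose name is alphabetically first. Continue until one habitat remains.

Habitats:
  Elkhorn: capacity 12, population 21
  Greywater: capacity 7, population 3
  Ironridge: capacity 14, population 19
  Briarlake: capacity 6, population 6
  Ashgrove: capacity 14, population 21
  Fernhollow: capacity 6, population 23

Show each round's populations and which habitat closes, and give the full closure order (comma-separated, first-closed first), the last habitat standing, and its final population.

Closure order: Fernhollow, Elkhorn, Ashgrove, Ironridge, Briarlake
Last habitat: Greywater with 93 animals

Round 1: Ashgrove=21 Briarlake=6 Elkhorn=21 Fernhollow=23 Greywater=3 Ironridge=19 → close Fernhollow (overflow 17)
  23÷5 = 4 each, +1 to first 3
Round 2: Ashgrove=26 Briarlake=11 Elkhorn=26 Greywater=7 Ironridge=23 → close Elkhorn (overflow 14)
  26÷4 = 6 each, +1 to first 2
Round 3: Ashgrove=33 Briarlake=18 Greywater=13 Ironridge=29 → close Ashgrove (overflow 19)
  33÷3 = 11 each, +1 to first 0
Round 4: Briarlake=29 Greywater=24 Ironridge=40 → close Ironridge (overflow 26)
  40÷2 = 20 each, +1 to first 0
Round 5: Briarlake=49 Greywater=44 → close Briarlake (overflow 43)
  49÷1 = 49 each, +1 to first 0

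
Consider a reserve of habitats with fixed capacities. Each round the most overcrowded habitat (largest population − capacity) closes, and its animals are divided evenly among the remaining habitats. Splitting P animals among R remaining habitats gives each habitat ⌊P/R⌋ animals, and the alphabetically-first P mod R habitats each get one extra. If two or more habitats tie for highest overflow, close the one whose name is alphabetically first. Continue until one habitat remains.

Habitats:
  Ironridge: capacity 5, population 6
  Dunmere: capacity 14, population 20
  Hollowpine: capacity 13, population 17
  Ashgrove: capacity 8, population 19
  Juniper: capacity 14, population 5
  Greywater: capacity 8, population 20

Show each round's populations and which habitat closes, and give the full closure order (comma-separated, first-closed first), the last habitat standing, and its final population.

Closure order: Greywater, Ashgrove, Dunmere, Hollowpine, Ironridge
Last habitat: Juniper with 87 animals

Round 1: Ashgrove=19 Dunmere=20 Greywater=20 Hollowpine=17 Ironridge=6 Juniper=5 → close Greywater (overflow 12)
  20÷5 = 4 each, +1 to first 0
Round 2: Ashgrove=23 Dunmere=24 Hollowpine=21 Ironridge=10 Juniper=9 → close Ashgrove (overflow 15)
  23÷4 = 5 each, +1 to first 3
Round 3: Dunmere=30 Hollowpine=27 Ironridge=16 Juniper=14 → close Dunmere (overflow 16)
  30÷3 = 10 each, +1 to first 0
Round 4: Hollowpine=37 Ironridge=26 Juniper=24 → close Hollowpine (overflow 24)
  37÷2 = 18 each, +1 to first 1
Round 5: Ironridge=45 Juniper=42 → close Ironridge (overflow 40)
  45÷1 = 45 each, +1 to first 0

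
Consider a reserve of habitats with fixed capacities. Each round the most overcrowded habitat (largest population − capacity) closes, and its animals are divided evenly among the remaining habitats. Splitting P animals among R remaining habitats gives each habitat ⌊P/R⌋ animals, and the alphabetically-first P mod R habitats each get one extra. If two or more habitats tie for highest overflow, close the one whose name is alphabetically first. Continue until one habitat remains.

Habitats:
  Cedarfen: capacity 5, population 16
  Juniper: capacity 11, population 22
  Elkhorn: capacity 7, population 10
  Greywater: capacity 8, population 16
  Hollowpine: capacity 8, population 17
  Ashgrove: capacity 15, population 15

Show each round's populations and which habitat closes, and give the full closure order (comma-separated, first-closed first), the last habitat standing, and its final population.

Round 1: Ashgrove=15 Cedarfen=16 Elkhorn=10 Greywater=16 Hollowpine=17 Juniper=22 → close Cedarfen (overflow 11)
  16÷5 = 3 each, +1 to first 1
Round 2: Ashgrove=19 Elkhorn=13 Greywater=19 Hollowpine=20 Juniper=25 → close Juniper (overflow 14)
  25÷4 = 6 each, +1 to first 1
Round 3: Ashgrove=26 Elkhorn=19 Greywater=25 Hollowpine=26 → close Hollowpine (overflow 18)
  26÷3 = 8 each, +1 to first 2
Round 4: Ashgrove=35 Elkhorn=28 Greywater=33 → close Greywater (overflow 25)
  33÷2 = 16 each, +1 to first 1
Round 5: Ashgrove=52 Elkhorn=44 → close Ashgrove (overflow 37)
  52÷1 = 52 each, +1 to first 0

Closure order: Cedarfen, Juniper, Hollowpine, Greywater, Ashgrove
Last habitat: Elkhorn with 96 animals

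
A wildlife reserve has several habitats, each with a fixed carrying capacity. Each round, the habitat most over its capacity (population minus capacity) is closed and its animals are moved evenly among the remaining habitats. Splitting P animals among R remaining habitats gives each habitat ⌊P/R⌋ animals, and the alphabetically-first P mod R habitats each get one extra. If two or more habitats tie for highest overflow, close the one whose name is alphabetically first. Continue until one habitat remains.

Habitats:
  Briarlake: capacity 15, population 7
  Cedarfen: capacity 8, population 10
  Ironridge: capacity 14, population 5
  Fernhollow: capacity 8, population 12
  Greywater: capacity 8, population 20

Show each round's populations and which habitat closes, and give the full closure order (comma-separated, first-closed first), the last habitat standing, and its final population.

Closure order: Greywater, Fernhollow, Cedarfen, Briarlake
Last habitat: Ironridge with 54 animals

Round 1: Briarlake=7 Cedarfen=10 Fernhollow=12 Greywater=20 Ironridge=5 → close Greywater (overflow 12)
  20÷4 = 5 each, +1 to first 0
Round 2: Briarlake=12 Cedarfen=15 Fernhollow=17 Ironridge=10 → close Fernhollow (overflow 9)
  17÷3 = 5 each, +1 to first 2
Round 3: Briarlake=18 Cedarfen=21 Ironridge=15 → close Cedarfen (overflow 13)
  21÷2 = 10 each, +1 to first 1
Round 4: Briarlake=29 Ironridge=25 → close Briarlake (overflow 14)
  29÷1 = 29 each, +1 to first 0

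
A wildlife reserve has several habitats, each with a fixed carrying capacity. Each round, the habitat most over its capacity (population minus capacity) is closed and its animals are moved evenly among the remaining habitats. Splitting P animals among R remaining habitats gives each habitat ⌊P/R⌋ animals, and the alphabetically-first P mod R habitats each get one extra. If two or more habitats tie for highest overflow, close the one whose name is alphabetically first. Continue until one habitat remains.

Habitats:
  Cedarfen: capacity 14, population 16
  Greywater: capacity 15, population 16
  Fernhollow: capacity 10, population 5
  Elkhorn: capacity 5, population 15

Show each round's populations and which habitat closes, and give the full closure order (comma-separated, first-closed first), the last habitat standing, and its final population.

Round 1: Cedarfen=16 Elkhorn=15 Fernhollow=5 Greywater=16 → close Elkhorn (overflow 10)
  15÷3 = 5 each, +1 to first 0
Round 2: Cedarfen=21 Fernhollow=10 Greywater=21 → close Cedarfen (overflow 7)
  21÷2 = 10 each, +1 to first 1
Round 3: Fernhollow=21 Greywater=31 → close Greywater (overflow 16)
  31÷1 = 31 each, +1 to first 0

Closure order: Elkhorn, Cedarfen, Greywater
Last habitat: Fernhollow with 52 animals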